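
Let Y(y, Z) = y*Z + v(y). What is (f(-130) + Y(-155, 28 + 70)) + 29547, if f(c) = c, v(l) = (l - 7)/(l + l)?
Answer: 2205266/155 ≈ 14228.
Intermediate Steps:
v(l) = (-7 + l)/(2*l) (v(l) = (-7 + l)/((2*l)) = (-7 + l)*(1/(2*l)) = (-7 + l)/(2*l))
Y(y, Z) = Z*y + (-7 + y)/(2*y) (Y(y, Z) = y*Z + (-7 + y)/(2*y) = Z*y + (-7 + y)/(2*y))
(f(-130) + Y(-155, 28 + 70)) + 29547 = (-130 + (½ - 7/2/(-155) + (28 + 70)*(-155))) + 29547 = (-130 + (½ - 7/2*(-1/155) + 98*(-155))) + 29547 = (-130 + (½ + 7/310 - 15190)) + 29547 = (-130 - 2354369/155) + 29547 = -2374519/155 + 29547 = 2205266/155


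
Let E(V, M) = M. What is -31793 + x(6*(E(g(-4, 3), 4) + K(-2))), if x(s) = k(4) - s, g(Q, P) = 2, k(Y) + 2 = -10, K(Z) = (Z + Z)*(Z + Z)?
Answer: -31925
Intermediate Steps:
K(Z) = 4*Z² (K(Z) = (2*Z)*(2*Z) = 4*Z²)
k(Y) = -12 (k(Y) = -2 - 10 = -12)
x(s) = -12 - s
-31793 + x(6*(E(g(-4, 3), 4) + K(-2))) = -31793 + (-12 - 6*(4 + 4*(-2)²)) = -31793 + (-12 - 6*(4 + 4*4)) = -31793 + (-12 - 6*(4 + 16)) = -31793 + (-12 - 6*20) = -31793 + (-12 - 1*120) = -31793 + (-12 - 120) = -31793 - 132 = -31925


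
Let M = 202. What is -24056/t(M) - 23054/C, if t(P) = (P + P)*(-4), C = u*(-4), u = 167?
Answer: 833198/16867 ≈ 49.398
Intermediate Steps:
C = -668 (C = 167*(-4) = -668)
t(P) = -8*P (t(P) = (2*P)*(-4) = -8*P)
-24056/t(M) - 23054/C = -24056/((-8*202)) - 23054/(-668) = -24056/(-1616) - 23054*(-1/668) = -24056*(-1/1616) + 11527/334 = 3007/202 + 11527/334 = 833198/16867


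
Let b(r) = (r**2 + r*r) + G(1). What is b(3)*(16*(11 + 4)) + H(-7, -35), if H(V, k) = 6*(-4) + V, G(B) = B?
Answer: 4529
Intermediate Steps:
H(V, k) = -24 + V
b(r) = 1 + 2*r**2 (b(r) = (r**2 + r*r) + 1 = (r**2 + r**2) + 1 = 2*r**2 + 1 = 1 + 2*r**2)
b(3)*(16*(11 + 4)) + H(-7, -35) = (1 + 2*3**2)*(16*(11 + 4)) + (-24 - 7) = (1 + 2*9)*(16*15) - 31 = (1 + 18)*240 - 31 = 19*240 - 31 = 4560 - 31 = 4529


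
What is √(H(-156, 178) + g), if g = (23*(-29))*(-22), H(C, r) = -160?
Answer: √14514 ≈ 120.47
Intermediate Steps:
g = 14674 (g = -667*(-22) = 14674)
√(H(-156, 178) + g) = √(-160 + 14674) = √14514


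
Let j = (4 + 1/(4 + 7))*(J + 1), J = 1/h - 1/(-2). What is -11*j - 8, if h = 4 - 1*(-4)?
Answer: -649/8 ≈ -81.125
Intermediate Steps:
h = 8 (h = 4 + 4 = 8)
J = 5/8 (J = 1/8 - 1/(-2) = 1*(⅛) - 1*(-½) = ⅛ + ½ = 5/8 ≈ 0.62500)
j = 585/88 (j = (4 + 1/(4 + 7))*(5/8 + 1) = (4 + 1/11)*(13/8) = (45/11)*(13/8) = 585/88 ≈ 6.6477)
-11*j - 8 = -11*585/88 - 8 = -585/8 - 8 = -649/8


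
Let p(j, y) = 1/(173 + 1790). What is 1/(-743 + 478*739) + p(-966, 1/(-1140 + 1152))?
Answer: 354462/691955537 ≈ 0.00051226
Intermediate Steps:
p(j, y) = 1/1963
1/(-743 + 478*739) + p(-966, 1/(-1140 + 1152)) = 1/(-743 + 478*739) + 1/1963 = 1/(-743 + 353242) + 1/1963 = 1/352499 + 1/1963 = 354462/691955537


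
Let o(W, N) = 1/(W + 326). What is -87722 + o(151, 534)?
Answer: -41843393/477 ≈ -87722.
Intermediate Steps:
o(W, N) = 1/(326 + W)
-87722 + o(151, 534) = -87722 + 1/(326 + 151) = -87722 + 1/477 = -41843393/477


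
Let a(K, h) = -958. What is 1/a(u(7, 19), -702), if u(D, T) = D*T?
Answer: -1/958 ≈ -0.0010438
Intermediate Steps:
1/a(u(7, 19), -702) = 1/(-958) = -1/958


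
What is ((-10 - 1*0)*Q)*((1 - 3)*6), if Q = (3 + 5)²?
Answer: 7680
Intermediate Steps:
Q = 64 (Q = 8² = 64)
((-10 - 1*0)*Q)*((1 - 3)*6) = ((-10 - 1*0)*64)*((1 - 3)*6) = ((-10 + 0)*64)*(-2*6) = -10*64*(-12) = -640*(-12) = 7680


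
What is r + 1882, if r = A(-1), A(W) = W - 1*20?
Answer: 1861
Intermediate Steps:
A(W) = -20 + W (A(W) = W - 20 = -20 + W)
r = -21 (r = -20 - 1 = -21)
r + 1882 = -21 + 1882 = 1861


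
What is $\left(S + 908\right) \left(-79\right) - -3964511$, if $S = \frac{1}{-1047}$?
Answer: $\frac{4075739692}{1047} \approx 3.8928 \cdot 10^{6}$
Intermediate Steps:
$S = - \frac{1}{1047} \approx -0.00095511$
$\left(S + 908\right) \left(-79\right) - -3964511 = \left(- \frac{1}{1047} + 908\right) \left(-79\right) - -3964511 = \frac{950675}{1047} \left(-79\right) + 3964511 = - \frac{75103325}{1047} + 3964511 = \frac{4075739692}{1047}$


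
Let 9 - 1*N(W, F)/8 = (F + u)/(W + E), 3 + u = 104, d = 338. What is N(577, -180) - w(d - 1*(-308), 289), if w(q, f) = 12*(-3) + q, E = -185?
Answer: -26283/49 ≈ -536.39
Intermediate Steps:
u = 101 (u = -3 + 104 = 101)
N(W, F) = 72 - 8*(101 + F)/(-185 + W) (N(W, F) = 72 - 8*(F + 101)/(W - 185) = 72 - 8*(101 + F)/(-185 + W))
w(q, f) = -36 + q
N(577, -180) - w(d - 1*(-308), 289) = 8*(-1766 - 1*(-180) + 9*577)/(-185 + 577) - (-36 + (338 - 1*(-308))) = 8*(-1766 + 180 + 5193)/392 - (-36 + (338 + 308)) = 8*(1/392)*3607 - (-36 + 646) = 3607/49 - 1*610 = 3607/49 - 610 = -26283/49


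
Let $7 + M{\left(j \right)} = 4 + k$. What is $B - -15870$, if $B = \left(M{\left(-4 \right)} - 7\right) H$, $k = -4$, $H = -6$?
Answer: $15954$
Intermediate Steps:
$M{\left(j \right)} = -7$ ($M{\left(j \right)} = -7 + \left(4 - 4\right) = -7 + 0 = -7$)
$B = 84$ ($B = \left(-7 - 7\right) \left(-6\right) = \left(-14\right) \left(-6\right) = 84$)
$B - -15870 = 84 - -15870 = 84 + 15870 = 15954$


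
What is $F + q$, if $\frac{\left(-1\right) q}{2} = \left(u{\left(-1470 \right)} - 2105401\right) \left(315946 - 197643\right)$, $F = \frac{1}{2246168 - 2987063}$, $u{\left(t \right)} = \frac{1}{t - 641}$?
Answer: $\frac{779122014487370981329}{1564029345} \approx 4.9815 \cdot 10^{11}$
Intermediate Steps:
$u{\left(t \right)} = \frac{1}{-641 + t}$
$F = - \frac{1}{740895}$ ($F = \frac{1}{-740895} = - \frac{1}{740895} \approx -1.3497 \cdot 10^{-6}$)
$q = \frac{1051595724748272}{2111}$ ($q = - 2 \left(\frac{1}{-641 - 1470} - 2105401\right) \left(315946 - 197643\right) = - 2 \left(\frac{1}{-2111} - 2105401\right) 118303 = - 2 \left(- \frac{1}{2111} - 2105401\right) 118303 = - 2 \left(\left(- \frac{4444501512}{2111}\right) 118303\right) = \left(-2\right) \left(- \frac{525797862374136}{2111}\right) = \frac{1051595724748272}{2111} \approx 4.9815 \cdot 10^{11}$)
$F + q = - \frac{1}{740895} + \frac{1051595724748272}{2111} = \frac{779122014487370981329}{1564029345}$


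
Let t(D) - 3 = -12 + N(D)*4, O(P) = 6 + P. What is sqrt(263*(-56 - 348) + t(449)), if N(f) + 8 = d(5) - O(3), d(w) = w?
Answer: I*sqrt(106309) ≈ 326.05*I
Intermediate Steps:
N(f) = -12 (N(f) = -8 + (5 - (6 + 3)) = -8 + (5 - 1*9) = -8 + (5 - 9) = -8 - 4 = -12)
t(D) = -57 (t(D) = 3 + (-12 - 12*4) = 3 + (-12 - 48) = 3 - 60 = -57)
sqrt(263*(-56 - 348) + t(449)) = sqrt(263*(-56 - 348) - 57) = sqrt(263*(-404) - 57) = sqrt(-106252 - 57) = sqrt(-106309) = I*sqrt(106309)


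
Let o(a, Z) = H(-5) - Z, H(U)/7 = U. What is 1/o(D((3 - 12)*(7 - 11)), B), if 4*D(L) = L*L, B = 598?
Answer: -1/633 ≈ -0.0015798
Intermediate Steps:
H(U) = 7*U
D(L) = L**2/4 (D(L) = (L*L)/4 = L**2/4)
o(a, Z) = -35 - Z (o(a, Z) = 7*(-5) - Z = -35 - Z)
1/o(D((3 - 12)*(7 - 11)), B) = 1/(-35 - 1*598) = 1/(-35 - 598) = 1/(-633) = -1/633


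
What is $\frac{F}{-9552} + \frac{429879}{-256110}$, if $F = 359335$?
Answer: $- \frac{16022581843}{407727120} \approx -39.297$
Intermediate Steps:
$\frac{F}{-9552} + \frac{429879}{-256110} = \frac{359335}{-9552} + \frac{429879}{-256110} = 359335 \left(- \frac{1}{9552}\right) + 429879 \left(- \frac{1}{256110}\right) = - \frac{359335}{9552} - \frac{143293}{85370} = - \frac{16022581843}{407727120}$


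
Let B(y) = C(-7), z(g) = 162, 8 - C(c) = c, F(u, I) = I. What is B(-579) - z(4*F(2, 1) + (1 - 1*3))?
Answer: -147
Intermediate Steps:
C(c) = 8 - c
B(y) = 15 (B(y) = 8 - 1*(-7) = 8 + 7 = 15)
B(-579) - z(4*F(2, 1) + (1 - 1*3)) = 15 - 1*162 = 15 - 162 = -147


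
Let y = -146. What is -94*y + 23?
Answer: 13747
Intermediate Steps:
-94*y + 23 = -94*(-146) + 23 = 13724 + 23 = 13747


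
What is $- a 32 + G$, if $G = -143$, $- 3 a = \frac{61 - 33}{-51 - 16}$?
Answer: $- \frac{29639}{201} \approx -147.46$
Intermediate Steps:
$a = \frac{28}{201}$ ($a = - \frac{\left(61 - 33\right) \frac{1}{-51 - 16}}{3} = - \frac{28 \frac{1}{-67}}{3} = - \frac{28 \left(- \frac{1}{67}\right)}{3} = \left(- \frac{1}{3}\right) \left(- \frac{28}{67}\right) = \frac{28}{201} \approx 0.1393$)
$- a 32 + G = \left(-1\right) \frac{28}{201} \cdot 32 - 143 = \left(- \frac{28}{201}\right) 32 - 143 = - \frac{896}{201} - 143 = - \frac{29639}{201}$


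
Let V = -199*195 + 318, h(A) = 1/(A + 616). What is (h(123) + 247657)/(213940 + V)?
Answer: 183018524/129659767 ≈ 1.4115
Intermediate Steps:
h(A) = 1/(616 + A)
V = -38487 (V = -38805 + 318 = -38487)
(h(123) + 247657)/(213940 + V) = (1/(616 + 123) + 247657)/(213940 - 38487) = (1/739 + 247657)/175453 = (1/739 + 247657)*(1/175453) = (183018524/739)*(1/175453) = 183018524/129659767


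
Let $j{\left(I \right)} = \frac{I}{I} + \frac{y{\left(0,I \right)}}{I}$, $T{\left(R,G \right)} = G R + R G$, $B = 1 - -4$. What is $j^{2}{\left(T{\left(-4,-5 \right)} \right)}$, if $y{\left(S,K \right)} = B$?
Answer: $\frac{81}{64} \approx 1.2656$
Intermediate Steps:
$B = 5$ ($B = 1 + 4 = 5$)
$y{\left(S,K \right)} = 5$
$T{\left(R,G \right)} = 2 G R$ ($T{\left(R,G \right)} = G R + G R = 2 G R$)
$j{\left(I \right)} = 1 + \frac{5}{I}$ ($j{\left(I \right)} = \frac{I}{I} + \frac{5}{I} = 1 + \frac{5}{I}$)
$j^{2}{\left(T{\left(-4,-5 \right)} \right)} = \left(\frac{5 + 2 \left(-5\right) \left(-4\right)}{2 \left(-5\right) \left(-4\right)}\right)^{2} = \left(\frac{5 + 40}{40}\right)^{2} = \left(\frac{1}{40} \cdot 45\right)^{2} = \left(\frac{9}{8}\right)^{2} = \frac{81}{64}$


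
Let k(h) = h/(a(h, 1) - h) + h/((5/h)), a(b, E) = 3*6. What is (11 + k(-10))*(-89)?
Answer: -38181/14 ≈ -2727.2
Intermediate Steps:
a(b, E) = 18
k(h) = h²/5 + h/(18 - h) (k(h) = h/(18 - h) + h/((5/h)) = h/(18 - h) + h*(h/5) = h/(18 - h) + h²/5 = h²/5 + h/(18 - h))
(11 + k(-10))*(-89) = (11 + (⅕)*(-10)*(-5 + (-10)² - 18*(-10))/(-18 - 10))*(-89) = (11 + (⅕)*(-10)*(-5 + 100 + 180)/(-28))*(-89) = (11 + (⅕)*(-10)*(-1/28)*275)*(-89) = (11 + 275/14)*(-89) = (429/14)*(-89) = -38181/14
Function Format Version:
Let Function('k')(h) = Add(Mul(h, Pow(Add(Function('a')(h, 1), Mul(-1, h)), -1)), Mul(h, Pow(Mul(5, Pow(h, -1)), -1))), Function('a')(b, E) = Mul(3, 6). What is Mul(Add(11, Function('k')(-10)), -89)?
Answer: Rational(-38181, 14) ≈ -2727.2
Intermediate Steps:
Function('a')(b, E) = 18
Function('k')(h) = Add(Mul(Rational(1, 5), Pow(h, 2)), Mul(h, Pow(Add(18, Mul(-1, h)), -1))) (Function('k')(h) = Add(Mul(h, Pow(Add(18, Mul(-1, h)), -1)), Mul(h, Pow(Mul(5, Pow(h, -1)), -1))) = Add(Mul(h, Pow(Add(18, Mul(-1, h)), -1)), Mul(h, Mul(Rational(1, 5), h))) = Add(Mul(h, Pow(Add(18, Mul(-1, h)), -1)), Mul(Rational(1, 5), Pow(h, 2))) = Add(Mul(Rational(1, 5), Pow(h, 2)), Mul(h, Pow(Add(18, Mul(-1, h)), -1))))
Mul(Add(11, Function('k')(-10)), -89) = Mul(Add(11, Mul(Rational(1, 5), -10, Pow(Add(-18, -10), -1), Add(-5, Pow(-10, 2), Mul(-18, -10)))), -89) = Mul(Add(11, Mul(Rational(1, 5), -10, Pow(-28, -1), Add(-5, 100, 180))), -89) = Mul(Add(11, Mul(Rational(1, 5), -10, Rational(-1, 28), 275)), -89) = Mul(Add(11, Rational(275, 14)), -89) = Mul(Rational(429, 14), -89) = Rational(-38181, 14)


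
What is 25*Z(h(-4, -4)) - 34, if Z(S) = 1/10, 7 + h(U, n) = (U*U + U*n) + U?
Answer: -63/2 ≈ -31.500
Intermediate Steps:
h(U, n) = -7 + U + U**2 + U*n (h(U, n) = -7 + ((U*U + U*n) + U) = -7 + ((U**2 + U*n) + U) = -7 + (U + U**2 + U*n) = -7 + U + U**2 + U*n)
Z(S) = 1/10
25*Z(h(-4, -4)) - 34 = 25*(1/10) - 34 = 5/2 - 34 = -63/2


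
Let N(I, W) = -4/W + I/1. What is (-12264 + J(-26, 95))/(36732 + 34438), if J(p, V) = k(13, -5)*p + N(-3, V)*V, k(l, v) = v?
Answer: -12423/71170 ≈ -0.17455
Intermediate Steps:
N(I, W) = I - 4/W (N(I, W) = -4/W + I*1 = -4/W + I = I - 4/W)
J(p, V) = -5*p + V*(-3 - 4/V) (J(p, V) = -5*p + (-3 - 4/V)*V = -5*p + V*(-3 - 4/V))
(-12264 + J(-26, 95))/(36732 + 34438) = (-12264 + (-4 - 5*(-26) - 3*95))/(36732 + 34438) = (-12264 + (-4 + 130 - 285))/71170 = (-12264 - 159)*(1/71170) = -12423*1/71170 = -12423/71170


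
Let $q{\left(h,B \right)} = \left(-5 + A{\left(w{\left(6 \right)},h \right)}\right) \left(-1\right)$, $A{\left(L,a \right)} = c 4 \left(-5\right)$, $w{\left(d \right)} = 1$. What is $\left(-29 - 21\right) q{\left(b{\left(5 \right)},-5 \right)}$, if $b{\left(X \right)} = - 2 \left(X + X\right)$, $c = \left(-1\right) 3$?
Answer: $2750$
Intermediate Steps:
$c = -3$
$b{\left(X \right)} = - 4 X$ ($b{\left(X \right)} = - 2 \cdot 2 X = - 4 X$)
$A{\left(L,a \right)} = 60$ ($A{\left(L,a \right)} = \left(-3\right) 4 \left(-5\right) = \left(-12\right) \left(-5\right) = 60$)
$q{\left(h,B \right)} = -55$ ($q{\left(h,B \right)} = \left(-5 + 60\right) \left(-1\right) = 55 \left(-1\right) = -55$)
$\left(-29 - 21\right) q{\left(b{\left(5 \right)},-5 \right)} = \left(-29 - 21\right) \left(-55\right) = \left(-50\right) \left(-55\right) = 2750$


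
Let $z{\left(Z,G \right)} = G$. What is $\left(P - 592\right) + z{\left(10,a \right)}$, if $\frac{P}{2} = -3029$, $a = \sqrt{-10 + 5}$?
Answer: $-6650 + i \sqrt{5} \approx -6650.0 + 2.2361 i$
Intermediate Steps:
$a = i \sqrt{5}$ ($a = \sqrt{-5} = i \sqrt{5} \approx 2.2361 i$)
$P = -6058$ ($P = 2 \left(-3029\right) = -6058$)
$\left(P - 592\right) + z{\left(10,a \right)} = \left(-6058 - 592\right) + i \sqrt{5} = -6650 + i \sqrt{5}$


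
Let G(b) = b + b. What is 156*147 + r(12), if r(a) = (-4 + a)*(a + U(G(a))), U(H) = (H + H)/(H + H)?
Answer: 23036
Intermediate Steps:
G(b) = 2*b
U(H) = 1 (U(H) = (2*H)/((2*H)) = (2*H)*(1/(2*H)) = 1)
r(a) = (1 + a)*(-4 + a) (r(a) = (-4 + a)*(a + 1) = (-4 + a)*(1 + a) = (1 + a)*(-4 + a))
156*147 + r(12) = 156*147 + (-4 + 12² - 3*12) = 22932 + (-4 + 144 - 36) = 22932 + 104 = 23036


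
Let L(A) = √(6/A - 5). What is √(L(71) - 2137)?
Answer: √(-10772617 + 71*I*√24779)/71 ≈ 0.02398 + 46.228*I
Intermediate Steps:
L(A) = √(-5 + 6/A)
√(L(71) - 2137) = √(√(-5 + 6/71) - 2137) = √(√(-349/71) - 2137) = √(I*√24779/71 - 2137) = √(-2137 + I*√24779/71)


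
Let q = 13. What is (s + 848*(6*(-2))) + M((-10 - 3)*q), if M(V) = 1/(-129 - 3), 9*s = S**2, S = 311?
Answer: 226025/396 ≈ 570.77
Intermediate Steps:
s = 96721/9 (s = (1/9)*311**2 = (1/9)*96721 = 96721/9 ≈ 10747.)
M(V) = -1/132 (M(V) = 1/(-132) = -1/132)
(s + 848*(6*(-2))) + M((-10 - 3)*q) = (96721/9 + 848*(6*(-2))) - 1/132 = (96721/9 + 848*(-12)) - 1/132 = (96721/9 - 10176) - 1/132 = 5137/9 - 1/132 = 226025/396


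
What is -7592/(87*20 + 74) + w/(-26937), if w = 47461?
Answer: -145299979/24431859 ≈ -5.9472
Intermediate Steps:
-7592/(87*20 + 74) + w/(-26937) = -7592/(87*20 + 74) + 47461/(-26937) = -7592/(1740 + 74) + 47461*(-1/26937) = -7592/1814 - 47461/26937 = -7592*1/1814 - 47461/26937 = -3796/907 - 47461/26937 = -145299979/24431859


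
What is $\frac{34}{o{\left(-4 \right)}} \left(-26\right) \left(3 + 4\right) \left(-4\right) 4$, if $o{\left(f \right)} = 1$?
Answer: $99008$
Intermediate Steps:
$\frac{34}{o{\left(-4 \right)}} \left(-26\right) \left(3 + 4\right) \left(-4\right) 4 = \frac{34}{1} \left(-26\right) \left(3 + 4\right) \left(-4\right) 4 = 34 \cdot 1 \left(-26\right) 7 \left(-4\right) 4 = 34 \left(-26\right) \left(\left(-28\right) 4\right) = \left(-884\right) \left(-112\right) = 99008$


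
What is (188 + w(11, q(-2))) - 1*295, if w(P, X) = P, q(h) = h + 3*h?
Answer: -96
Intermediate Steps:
q(h) = 4*h
(188 + w(11, q(-2))) - 1*295 = (188 + 11) - 1*295 = 199 - 295 = -96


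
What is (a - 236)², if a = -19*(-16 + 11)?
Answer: 19881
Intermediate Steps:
a = 95 (a = -19*(-5) = 95)
(a - 236)² = (95 - 236)² = (-141)² = 19881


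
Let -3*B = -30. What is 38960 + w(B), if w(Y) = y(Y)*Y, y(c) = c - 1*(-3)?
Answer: 39090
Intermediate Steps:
B = 10 (B = -⅓*(-30) = 10)
y(c) = 3 + c (y(c) = c + 3 = 3 + c)
w(Y) = Y*(3 + Y) (w(Y) = (3 + Y)*Y = Y*(3 + Y))
38960 + w(B) = 38960 + 10*(3 + 10) = 38960 + 10*13 = 38960 + 130 = 39090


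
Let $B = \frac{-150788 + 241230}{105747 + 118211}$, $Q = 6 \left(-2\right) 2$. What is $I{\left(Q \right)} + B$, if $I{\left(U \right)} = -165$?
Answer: $- \frac{18431314}{111979} \approx -164.6$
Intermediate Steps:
$Q = -24$ ($Q = \left(-12\right) 2 = -24$)
$B = \frac{45221}{111979}$ ($B = \frac{90442}{223958} = 90442 \cdot \frac{1}{223958} = \frac{45221}{111979} \approx 0.40383$)
$I{\left(Q \right)} + B = -165 + \frac{45221}{111979} = - \frac{18431314}{111979}$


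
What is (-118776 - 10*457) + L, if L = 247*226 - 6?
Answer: -67530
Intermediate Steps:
L = 55816 (L = 55822 - 6 = 55816)
(-118776 - 10*457) + L = (-118776 - 10*457) + 55816 = (-118776 - 4570) + 55816 = -123346 + 55816 = -67530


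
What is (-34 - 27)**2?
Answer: 3721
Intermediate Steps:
(-34 - 27)**2 = (-61)**2 = 3721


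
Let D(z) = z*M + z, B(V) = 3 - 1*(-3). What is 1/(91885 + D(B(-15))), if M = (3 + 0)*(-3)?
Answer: 1/91837 ≈ 1.0889e-5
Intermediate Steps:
M = -9 (M = 3*(-3) = -9)
B(V) = 6 (B(V) = 3 + 3 = 6)
D(z) = -8*z (D(z) = z*(-9) + z = -9*z + z = -8*z)
1/(91885 + D(B(-15))) = 1/(91885 - 8*6) = 1/(91885 - 48) = 1/91837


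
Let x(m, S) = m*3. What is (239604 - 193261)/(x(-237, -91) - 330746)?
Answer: -46343/331457 ≈ -0.13982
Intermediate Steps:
x(m, S) = 3*m
(239604 - 193261)/(x(-237, -91) - 330746) = (239604 - 193261)/(3*(-237) - 330746) = 46343/(-711 - 330746) = 46343/(-331457) = 46343*(-1/331457) = -46343/331457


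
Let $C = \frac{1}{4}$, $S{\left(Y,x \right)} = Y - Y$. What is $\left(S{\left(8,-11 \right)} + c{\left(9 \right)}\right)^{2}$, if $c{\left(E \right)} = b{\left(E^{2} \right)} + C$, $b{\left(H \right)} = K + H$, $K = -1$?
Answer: $\frac{103041}{16} \approx 6440.1$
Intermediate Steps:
$S{\left(Y,x \right)} = 0$
$b{\left(H \right)} = -1 + H$
$C = \frac{1}{4} \approx 0.25$
$c{\left(E \right)} = - \frac{3}{4} + E^{2}$ ($c{\left(E \right)} = \left(-1 + E^{2}\right) + \frac{1}{4} = - \frac{3}{4} + E^{2}$)
$\left(S{\left(8,-11 \right)} + c{\left(9 \right)}\right)^{2} = \left(0 - \left(\frac{3}{4} - 9^{2}\right)\right)^{2} = \left(0 + \left(- \frac{3}{4} + 81\right)\right)^{2} = \left(0 + \frac{321}{4}\right)^{2} = \left(\frac{321}{4}\right)^{2} = \frac{103041}{16}$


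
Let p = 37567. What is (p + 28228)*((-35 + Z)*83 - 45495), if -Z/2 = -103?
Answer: -2059515090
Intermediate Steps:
Z = 206 (Z = -2*(-103) = 206)
(p + 28228)*((-35 + Z)*83 - 45495) = (37567 + 28228)*((-35 + 206)*83 - 45495) = 65795*(171*83 - 45495) = 65795*(14193 - 45495) = 65795*(-31302) = -2059515090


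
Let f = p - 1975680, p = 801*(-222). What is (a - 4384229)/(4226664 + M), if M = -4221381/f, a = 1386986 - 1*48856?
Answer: -2186593429566/3034044532903 ≈ -0.72069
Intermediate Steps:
p = -177822
a = 1338130 (a = 1386986 - 48856 = 1338130)
f = -2153502 (f = -177822 - 1975680 = -2153502)
M = 1407127/717834 (M = -4221381/(-2153502) = -4221381*(-1/2153502) = 1407127/717834 ≈ 1.9602)
(a - 4384229)/(4226664 + M) = (1338130 - 4384229)/(4226664 + 1407127/717834) = -3046099/3034044532903/717834 = -3046099*717834/3034044532903 = -2186593429566/3034044532903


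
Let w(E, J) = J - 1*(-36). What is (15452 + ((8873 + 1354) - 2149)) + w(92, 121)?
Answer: 23687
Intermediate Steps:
w(E, J) = 36 + J (w(E, J) = J + 36 = 36 + J)
(15452 + ((8873 + 1354) - 2149)) + w(92, 121) = (15452 + ((8873 + 1354) - 2149)) + (36 + 121) = (15452 + (10227 - 2149)) + 157 = (15452 + 8078) + 157 = 23530 + 157 = 23687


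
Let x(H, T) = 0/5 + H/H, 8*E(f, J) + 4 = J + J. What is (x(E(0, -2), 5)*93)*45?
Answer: 4185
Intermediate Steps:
E(f, J) = -1/2 + J/4 (E(f, J) = -1/2 + (J + J)/8 = -1/2 + (2*J)/8 = -1/2 + J/4)
x(H, T) = 1 (x(H, T) = 0*(1/5) + 1 = 0 + 1 = 1)
(x(E(0, -2), 5)*93)*45 = (1*93)*45 = 93*45 = 4185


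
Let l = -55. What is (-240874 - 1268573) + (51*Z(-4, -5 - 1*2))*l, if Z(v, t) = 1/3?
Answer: -1510382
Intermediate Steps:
Z(v, t) = ⅓
(-240874 - 1268573) + (51*Z(-4, -5 - 1*2))*l = (-240874 - 1268573) + (51*(⅓))*(-55) = -1509447 + 17*(-55) = -1509447 - 935 = -1510382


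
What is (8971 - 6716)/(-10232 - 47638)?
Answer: -451/11574 ≈ -0.038967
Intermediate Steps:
(8971 - 6716)/(-10232 - 47638) = 2255/(-57870) = 2255*(-1/57870) = -451/11574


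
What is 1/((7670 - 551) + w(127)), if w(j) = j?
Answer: 1/7246 ≈ 0.00013801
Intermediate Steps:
1/((7670 - 551) + w(127)) = 1/((7670 - 551) + 127) = 1/(7119 + 127) = 1/7246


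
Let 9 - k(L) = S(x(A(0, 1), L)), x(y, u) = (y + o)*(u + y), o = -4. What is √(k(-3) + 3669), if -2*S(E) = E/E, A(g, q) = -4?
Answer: √14714/2 ≈ 60.651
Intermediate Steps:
x(y, u) = (-4 + y)*(u + y) (x(y, u) = (y - 4)*(u + y) = (-4 + y)*(u + y))
S(E) = -½ (S(E) = -E/(2*E) = -½*1 = -½)
k(L) = 19/2 (k(L) = 9 - 1*(-½) = 9 + ½ = 19/2)
√(k(-3) + 3669) = √(19/2 + 3669) = √(7357/2) = √14714/2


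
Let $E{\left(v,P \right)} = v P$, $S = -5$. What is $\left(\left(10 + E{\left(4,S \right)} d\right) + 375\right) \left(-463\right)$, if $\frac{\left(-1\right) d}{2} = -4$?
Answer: $-104175$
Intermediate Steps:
$E{\left(v,P \right)} = P v$
$d = 8$ ($d = \left(-2\right) \left(-4\right) = 8$)
$\left(\left(10 + E{\left(4,S \right)} d\right) + 375\right) \left(-463\right) = \left(\left(10 + \left(-5\right) 4 \cdot 8\right) + 375\right) \left(-463\right) = \left(\left(10 - 160\right) + 375\right) \left(-463\right) = \left(-150 + 375\right) \left(-463\right) = 225 \left(-463\right) = -104175$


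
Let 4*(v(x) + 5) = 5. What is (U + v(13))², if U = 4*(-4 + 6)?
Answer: 289/16 ≈ 18.063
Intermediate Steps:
v(x) = -15/4 (v(x) = -5 + (¼)*5 = -5 + 5/4 = -15/4)
U = 8 (U = 4*2 = 8)
(U + v(13))² = (8 - 15/4)² = (17/4)² = 289/16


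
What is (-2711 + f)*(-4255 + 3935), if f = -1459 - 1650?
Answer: 1862400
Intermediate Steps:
f = -3109
(-2711 + f)*(-4255 + 3935) = (-2711 - 3109)*(-4255 + 3935) = -5820*(-320) = 1862400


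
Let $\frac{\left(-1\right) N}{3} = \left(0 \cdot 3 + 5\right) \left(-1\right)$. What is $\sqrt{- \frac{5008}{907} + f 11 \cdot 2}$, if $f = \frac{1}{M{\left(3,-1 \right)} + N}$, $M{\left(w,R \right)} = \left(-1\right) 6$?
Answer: $\frac{i \sqrt{22782026}}{2721} \approx 1.7542 i$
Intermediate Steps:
$M{\left(w,R \right)} = -6$
$N = 15$ ($N = - 3 \left(0 \cdot 3 + 5\right) \left(-1\right) = - 3 \left(0 + 5\right) \left(-1\right) = - 3 \cdot 5 \left(-1\right) = \left(-3\right) \left(-5\right) = 15$)
$f = \frac{1}{9}$ ($f = \frac{1}{-6 + 15} = \frac{1}{9} \approx 0.11111$)
$\sqrt{- \frac{5008}{907} + f 11 \cdot 2} = \sqrt{- \frac{5008}{907} + \frac{1}{9} \cdot 11 \cdot 2} = \sqrt{\left(-5008\right) \frac{1}{907} + \frac{11}{9} \cdot 2} = \sqrt{- \frac{5008}{907} + \frac{22}{9}} = \sqrt{- \frac{25118}{8163}} = \frac{i \sqrt{22782026}}{2721}$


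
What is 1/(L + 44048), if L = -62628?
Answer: -1/18580 ≈ -5.3821e-5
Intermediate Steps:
1/(L + 44048) = 1/(-62628 + 44048) = 1/(-18580) = -1/18580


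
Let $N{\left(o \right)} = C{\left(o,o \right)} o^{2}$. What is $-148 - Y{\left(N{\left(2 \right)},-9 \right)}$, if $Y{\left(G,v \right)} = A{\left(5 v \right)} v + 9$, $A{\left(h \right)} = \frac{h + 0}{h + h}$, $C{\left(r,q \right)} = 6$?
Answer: $- \frac{305}{2} \approx -152.5$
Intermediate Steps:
$N{\left(o \right)} = 6 o^{2}$
$A{\left(h \right)} = \frac{1}{2}$ ($A{\left(h \right)} = \frac{h}{2 h} = h \frac{1}{2 h} = \frac{1}{2}$)
$Y{\left(G,v \right)} = 9 + \frac{v}{2}$ ($Y{\left(G,v \right)} = \frac{v}{2} + 9 = 9 + \frac{v}{2}$)
$-148 - Y{\left(N{\left(2 \right)},-9 \right)} = -148 - \left(9 + \frac{1}{2} \left(-9\right)\right) = -148 - \left(9 - \frac{9}{2}\right) = -148 - \frac{9}{2} = - \frac{305}{2}$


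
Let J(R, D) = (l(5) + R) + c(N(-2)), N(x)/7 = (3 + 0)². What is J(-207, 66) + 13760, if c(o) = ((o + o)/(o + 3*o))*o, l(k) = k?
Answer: 27179/2 ≈ 13590.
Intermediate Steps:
N(x) = 63 (N(x) = 7*(3 + 0)² = 7*3² = 7*9 = 63)
c(o) = o/2 (c(o) = ((2*o)/((4*o)))*o = ((2*o)*(1/(4*o)))*o = o/2)
J(R, D) = 73/2 + R (J(R, D) = (5 + R) + (½)*63 = (5 + R) + 63/2 = 73/2 + R)
J(-207, 66) + 13760 = (73/2 - 207) + 13760 = -341/2 + 13760 = 27179/2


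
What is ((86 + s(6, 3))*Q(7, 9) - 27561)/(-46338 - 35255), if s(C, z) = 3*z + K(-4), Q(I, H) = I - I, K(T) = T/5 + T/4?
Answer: 27561/81593 ≈ 0.33779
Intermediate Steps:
K(T) = 9*T/20 (K(T) = T*(⅕) + T*(¼) = T/5 + T/4 = 9*T/20)
Q(I, H) = 0
s(C, z) = -9/5 + 3*z (s(C, z) = 3*z + (9/20)*(-4) = 3*z - 9/5 = -9/5 + 3*z)
((86 + s(6, 3))*Q(7, 9) - 27561)/(-46338 - 35255) = ((86 + (-9/5 + 3*3))*0 - 27561)/(-46338 - 35255) = ((86 + (-9/5 + 9))*0 - 27561)/(-81593) = ((86 + 36/5)*0 - 27561)*(-1/81593) = ((466/5)*0 - 27561)*(-1/81593) = (0 - 27561)*(-1/81593) = -27561*(-1/81593) = 27561/81593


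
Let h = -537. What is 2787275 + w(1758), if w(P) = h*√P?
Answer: 2787275 - 537*√1758 ≈ 2.7648e+6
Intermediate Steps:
w(P) = -537*√P
2787275 + w(1758) = 2787275 - 537*√1758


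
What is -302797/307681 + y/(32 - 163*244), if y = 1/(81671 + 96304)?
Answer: -194690942393471/197831232931500 ≈ -0.98413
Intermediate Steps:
y = 1/177975 ≈ 5.6188e-6
-302797/307681 + y/(32 - 163*244) = -302797/307681 + 1/(177975*(32 - 163*244)) = -302797*1/307681 + 1/(177975*(32 - 39772)) = -27527/27971 + (1/177975)/(-39740) = -27527/27971 + (1/177975)*(-1/39740) = -27527/27971 - 1/7072726500 = -194690942393471/197831232931500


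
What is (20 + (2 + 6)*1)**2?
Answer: 784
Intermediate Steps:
(20 + (2 + 6)*1)**2 = (20 + 8*1)**2 = (20 + 8)**2 = 28**2 = 784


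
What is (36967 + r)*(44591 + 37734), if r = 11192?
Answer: 3964689675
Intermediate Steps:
(36967 + r)*(44591 + 37734) = (36967 + 11192)*(44591 + 37734) = 48159*82325 = 3964689675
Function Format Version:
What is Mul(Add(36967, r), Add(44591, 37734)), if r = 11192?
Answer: 3964689675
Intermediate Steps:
Mul(Add(36967, r), Add(44591, 37734)) = Mul(Add(36967, 11192), Add(44591, 37734)) = Mul(48159, 82325) = 3964689675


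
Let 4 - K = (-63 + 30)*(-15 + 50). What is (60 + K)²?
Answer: 1485961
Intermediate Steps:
K = 1159 (K = 4 - (-63 + 30)*(-15 + 50) = 4 - (-33)*35 = 4 - 1*(-1155) = 4 + 1155 = 1159)
(60 + K)² = (60 + 1159)² = 1219² = 1485961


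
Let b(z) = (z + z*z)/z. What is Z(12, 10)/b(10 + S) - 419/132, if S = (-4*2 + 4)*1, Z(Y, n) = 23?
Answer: 103/924 ≈ 0.11147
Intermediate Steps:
S = -4 (S = (-8 + 4)*1 = -4*1 = -4)
b(z) = (z + z²)/z
Z(12, 10)/b(10 + S) - 419/132 = 23/(1 + (10 - 4)) - 419/132 = 23/(1 + 6) - 419*1/132 = 23/7 - 419/132 = 103/924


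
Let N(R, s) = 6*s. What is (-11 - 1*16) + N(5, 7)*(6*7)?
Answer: 1737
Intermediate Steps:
(-11 - 1*16) + N(5, 7)*(6*7) = (-11 - 1*16) + (6*7)*(6*7) = (-11 - 16) + 42*42 = -27 + 1764 = 1737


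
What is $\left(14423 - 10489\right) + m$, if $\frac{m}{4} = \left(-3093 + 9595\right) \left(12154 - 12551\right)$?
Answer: $-10321242$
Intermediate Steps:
$m = -10325176$ ($m = 4 \left(-3093 + 9595\right) \left(12154 - 12551\right) = 4 \cdot 6502 \left(-397\right) = 4 \left(-2581294\right) = -10325176$)
$\left(14423 - 10489\right) + m = \left(14423 - 10489\right) - 10325176 = 3934 - 10325176 = -10321242$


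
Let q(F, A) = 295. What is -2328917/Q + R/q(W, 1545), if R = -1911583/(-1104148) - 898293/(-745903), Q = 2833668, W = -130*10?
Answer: -34936165033125816911/43028939562302409165 ≈ -0.81192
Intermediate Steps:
W = -1300
R = 2417703913813/823587305644 (R = -1911583*(-1/1104148) - 898293*(-1/745903) = 1911583/1104148 + 898293/745903 = 2417703913813/823587305644 ≈ 2.9356)
-2328917/Q + R/q(W, 1545) = -2328917/2833668 + (2417703913813/823587305644)/295 = -2328917*1/2833668 + (2417703913813/823587305644)*(1/295) = -2328917/2833668 + 2417703913813/242958255164980 = -34936165033125816911/43028939562302409165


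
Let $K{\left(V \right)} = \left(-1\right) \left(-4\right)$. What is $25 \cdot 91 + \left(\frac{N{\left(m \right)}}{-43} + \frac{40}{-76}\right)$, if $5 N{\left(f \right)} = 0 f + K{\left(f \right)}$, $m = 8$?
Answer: $\frac{9291149}{4085} \approx 2274.5$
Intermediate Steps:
$K{\left(V \right)} = 4$
$N{\left(f \right)} = \frac{4}{5}$ ($N{\left(f \right)} = \frac{0 f + 4}{5} = \frac{0 + 4}{5} = \frac{1}{5} \cdot 4 = \frac{4}{5}$)
$25 \cdot 91 + \left(\frac{N{\left(m \right)}}{-43} + \frac{40}{-76}\right) = 25 \cdot 91 + \left(\frac{4}{5 \left(-43\right)} + \frac{40}{-76}\right) = 2275 + \left(\frac{4}{5} \left(- \frac{1}{43}\right) + 40 \left(- \frac{1}{76}\right)\right) = 2275 - \frac{2226}{4085} = \frac{9291149}{4085}$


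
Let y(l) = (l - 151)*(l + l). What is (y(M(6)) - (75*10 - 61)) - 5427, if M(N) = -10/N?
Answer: -50464/9 ≈ -5607.1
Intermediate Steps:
y(l) = 2*l*(-151 + l) (y(l) = (-151 + l)*(2*l) = 2*l*(-151 + l))
(y(M(6)) - (75*10 - 61)) - 5427 = (2*(-10/6)*(-151 - 10/6) - (75*10 - 61)) - 5427 = (2*(-10*1/6)*(-151 - 10*1/6) - (750 - 61)) - 5427 = (2*(-5/3)*(-151 - 5/3) - 1*689) - 5427 = (2*(-5/3)*(-458/3) - 689) - 5427 = (4580/9 - 689) - 5427 = -1621/9 - 5427 = -50464/9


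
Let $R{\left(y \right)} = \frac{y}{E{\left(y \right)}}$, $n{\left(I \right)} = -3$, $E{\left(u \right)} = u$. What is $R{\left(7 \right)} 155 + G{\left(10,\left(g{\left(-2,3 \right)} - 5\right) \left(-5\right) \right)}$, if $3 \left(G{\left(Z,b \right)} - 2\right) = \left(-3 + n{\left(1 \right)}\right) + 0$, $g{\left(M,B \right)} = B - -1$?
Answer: $155$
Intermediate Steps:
$g{\left(M,B \right)} = 1 + B$ ($g{\left(M,B \right)} = B + 1 = 1 + B$)
$G{\left(Z,b \right)} = 0$ ($G{\left(Z,b \right)} = 2 + \frac{\left(-3 - 3\right) + 0}{3} = 2 + \frac{-6 + 0}{3} = 2 + \frac{1}{3} \left(-6\right) = 2 - 2 = 0$)
$R{\left(y \right)} = 1$ ($R{\left(y \right)} = \frac{y}{y} = 1$)
$R{\left(7 \right)} 155 + G{\left(10,\left(g{\left(-2,3 \right)} - 5\right) \left(-5\right) \right)} = 1 \cdot 155 + 0 = 155 + 0 = 155$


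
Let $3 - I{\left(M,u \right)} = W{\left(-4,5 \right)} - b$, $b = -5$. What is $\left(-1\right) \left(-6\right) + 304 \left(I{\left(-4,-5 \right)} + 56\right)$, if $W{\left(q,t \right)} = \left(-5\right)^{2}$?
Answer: $8822$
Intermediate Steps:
$W{\left(q,t \right)} = 25$
$I{\left(M,u \right)} = -27$ ($I{\left(M,u \right)} = 3 - \left(25 - -5\right) = 3 - \left(25 + 5\right) = 3 - 30 = -27$)
$\left(-1\right) \left(-6\right) + 304 \left(I{\left(-4,-5 \right)} + 56\right) = \left(-1\right) \left(-6\right) + 304 \left(-27 + 56\right) = 6 + 304 \cdot 29 = 6 + 8816 = 8822$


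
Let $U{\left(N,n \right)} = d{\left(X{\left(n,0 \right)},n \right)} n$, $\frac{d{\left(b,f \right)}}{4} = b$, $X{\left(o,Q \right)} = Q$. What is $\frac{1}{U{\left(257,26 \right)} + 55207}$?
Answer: $\frac{1}{55207} \approx 1.8114 \cdot 10^{-5}$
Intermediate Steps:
$d{\left(b,f \right)} = 4 b$
$U{\left(N,n \right)} = 0$ ($U{\left(N,n \right)} = 4 \cdot 0 n = 0 n = 0$)
$\frac{1}{U{\left(257,26 \right)} + 55207} = \frac{1}{0 + 55207} = \frac{1}{55207}$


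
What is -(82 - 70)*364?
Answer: -4368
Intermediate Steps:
-(82 - 70)*364 = -12*364 = -1*4368 = -4368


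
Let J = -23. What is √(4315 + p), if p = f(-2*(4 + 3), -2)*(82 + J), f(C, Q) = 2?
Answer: √4433 ≈ 66.581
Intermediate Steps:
p = 118 (p = 2*(82 - 23) = 2*59 = 118)
√(4315 + p) = √(4315 + 118) = √4433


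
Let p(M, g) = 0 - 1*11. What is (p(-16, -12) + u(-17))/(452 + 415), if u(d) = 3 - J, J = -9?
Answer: 1/867 ≈ 0.0011534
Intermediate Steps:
p(M, g) = -11 (p(M, g) = 0 - 11 = -11)
u(d) = 12 (u(d) = 3 - 1*(-9) = 3 + 9 = 12)
(p(-16, -12) + u(-17))/(452 + 415) = (-11 + 12)/(452 + 415) = 1/867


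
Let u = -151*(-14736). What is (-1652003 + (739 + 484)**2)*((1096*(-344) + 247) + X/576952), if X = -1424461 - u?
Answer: 16985881544860237/288476 ≈ 5.8881e+10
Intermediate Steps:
u = 2225136
X = -3649597 (X = -1424461 - 1*2225136 = -1424461 - 2225136 = -3649597)
(-1652003 + (739 + 484)**2)*((1096*(-344) + 247) + X/576952) = (-1652003 + (739 + 484)**2)*((1096*(-344) + 247) - 3649597/576952) = (-1652003 + 1223**2)*((-377024 + 247) - 3649597*1/576952) = (-1652003 + 1495729)*(-376777 - 3649597/576952) = -156274*(-217385893301/576952) = 16985881544860237/288476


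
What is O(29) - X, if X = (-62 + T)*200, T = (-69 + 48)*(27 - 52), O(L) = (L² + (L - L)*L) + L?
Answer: -91730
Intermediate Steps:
O(L) = L + L² (O(L) = (L² + 0*L) + L = (L² + 0) + L = L² + L = L + L²)
T = 525 (T = -21*(-25) = 525)
X = 92600 (X = (-62 + 525)*200 = 463*200 = 92600)
O(29) - X = 29*(1 + 29) - 1*92600 = 29*30 - 92600 = 870 - 92600 = -91730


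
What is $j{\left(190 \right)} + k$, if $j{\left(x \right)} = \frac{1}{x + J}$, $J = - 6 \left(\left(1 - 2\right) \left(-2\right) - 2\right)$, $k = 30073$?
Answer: $\frac{5713871}{190} \approx 30073.0$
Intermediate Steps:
$J = 0$ ($J = - 6 \left(\left(-1\right) \left(-2\right) - 2\right) = - 6 \left(2 - 2\right) = \left(-6\right) 0 = 0$)
$j{\left(x \right)} = \frac{1}{x}$ ($j{\left(x \right)} = \frac{1}{x + 0} = \frac{1}{x}$)
$j{\left(190 \right)} + k = \frac{1}{190} + 30073 = \frac{5713871}{190}$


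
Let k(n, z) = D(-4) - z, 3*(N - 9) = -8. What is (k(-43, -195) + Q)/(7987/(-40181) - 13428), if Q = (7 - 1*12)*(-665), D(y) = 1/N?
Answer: -2687425823/10251610645 ≈ -0.26215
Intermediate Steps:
N = 19/3 (N = 9 + (⅓)*(-8) = 9 - 8/3 = 19/3 ≈ 6.3333)
D(y) = 3/19 (D(y) = 1/(19/3) = 3/19)
k(n, z) = 3/19 - z
Q = 3325 (Q = (7 - 12)*(-665) = -5*(-665) = 3325)
(k(-43, -195) + Q)/(7987/(-40181) - 13428) = ((3/19 - 1*(-195)) + 3325)/(7987/(-40181) - 13428) = ((3/19 + 195) + 3325)/(7987*(-1/40181) - 13428) = (3708/19 + 3325)/(-7987/40181 - 13428) = 66883/(19*(-539558455/40181)) = (66883/19)*(-40181/539558455) = -2687425823/10251610645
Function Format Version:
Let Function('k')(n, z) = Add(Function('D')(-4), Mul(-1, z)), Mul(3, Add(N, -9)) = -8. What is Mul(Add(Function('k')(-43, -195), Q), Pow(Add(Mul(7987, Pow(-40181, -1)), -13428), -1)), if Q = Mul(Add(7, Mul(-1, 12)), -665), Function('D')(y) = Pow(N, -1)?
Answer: Rational(-2687425823, 10251610645) ≈ -0.26215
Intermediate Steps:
N = Rational(19, 3) (N = Add(9, Mul(Rational(1, 3), -8)) = Add(9, Rational(-8, 3)) = Rational(19, 3) ≈ 6.3333)
Function('D')(y) = Rational(3, 19) (Function('D')(y) = Pow(Rational(19, 3), -1) = Rational(3, 19))
Function('k')(n, z) = Add(Rational(3, 19), Mul(-1, z))
Q = 3325 (Q = Mul(Add(7, -12), -665) = Mul(-5, -665) = 3325)
Mul(Add(Function('k')(-43, -195), Q), Pow(Add(Mul(7987, Pow(-40181, -1)), -13428), -1)) = Mul(Add(Add(Rational(3, 19), Mul(-1, -195)), 3325), Pow(Add(Mul(7987, Pow(-40181, -1)), -13428), -1)) = Mul(Add(Add(Rational(3, 19), 195), 3325), Pow(Add(Mul(7987, Rational(-1, 40181)), -13428), -1)) = Mul(Add(Rational(3708, 19), 3325), Pow(Add(Rational(-7987, 40181), -13428), -1)) = Mul(Rational(66883, 19), Pow(Rational(-539558455, 40181), -1)) = Mul(Rational(66883, 19), Rational(-40181, 539558455)) = Rational(-2687425823, 10251610645)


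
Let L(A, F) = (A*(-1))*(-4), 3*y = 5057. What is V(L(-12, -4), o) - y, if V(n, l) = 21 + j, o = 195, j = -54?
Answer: -5156/3 ≈ -1718.7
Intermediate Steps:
y = 5057/3 (y = (⅓)*5057 = 5057/3 ≈ 1685.7)
L(A, F) = 4*A (L(A, F) = -A*(-4) = 4*A)
V(n, l) = -33 (V(n, l) = 21 - 54 = -33)
V(L(-12, -4), o) - y = -33 - 1*5057/3 = -33 - 5057/3 = -5156/3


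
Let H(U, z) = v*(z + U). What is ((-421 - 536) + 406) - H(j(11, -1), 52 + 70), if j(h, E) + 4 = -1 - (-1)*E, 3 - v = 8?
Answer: 29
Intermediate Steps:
v = -5 (v = 3 - 1*8 = 3 - 8 = -5)
j(h, E) = -5 + E (j(h, E) = -4 + (-1 - (-1)*E) = -4 + (-1 + E) = -5 + E)
H(U, z) = -5*U - 5*z (H(U, z) = -5*(z + U) = -5*(U + z) = -5*U - 5*z)
((-421 - 536) + 406) - H(j(11, -1), 52 + 70) = ((-421 - 536) + 406) - (-5*(-5 - 1) - 5*(52 + 70)) = (-957 + 406) - (-5*(-6) - 5*122) = -551 - (30 - 610) = -551 - 1*(-580) = -551 + 580 = 29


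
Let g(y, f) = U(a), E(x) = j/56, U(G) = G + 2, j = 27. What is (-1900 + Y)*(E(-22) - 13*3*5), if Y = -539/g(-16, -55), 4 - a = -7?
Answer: 274928427/728 ≈ 3.7765e+5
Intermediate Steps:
a = 11 (a = 4 - 1*(-7) = 4 + 7 = 11)
U(G) = 2 + G
E(x) = 27/56
g(y, f) = 13 (g(y, f) = 2 + 11 = 13)
Y = -539/13 ≈ -41.462
(-1900 + Y)*(E(-22) - 13*3*5) = (-1900 - 539/13)*(27/56 - 13*3*5) = -25239*(27/56 - 39*5)/13 = -25239*(27/56 - 195)/13 = -25239/13*(-10893/56) = 274928427/728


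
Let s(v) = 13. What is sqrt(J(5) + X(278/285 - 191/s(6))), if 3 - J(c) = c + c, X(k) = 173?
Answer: sqrt(166) ≈ 12.884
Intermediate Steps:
J(c) = 3 - 2*c (J(c) = 3 - (c + c) = 3 - 2*c)
sqrt(J(5) + X(278/285 - 191/s(6))) = sqrt((3 - 2*5) + 173) = sqrt((3 - 10) + 173) = sqrt(-7 + 173) = sqrt(166)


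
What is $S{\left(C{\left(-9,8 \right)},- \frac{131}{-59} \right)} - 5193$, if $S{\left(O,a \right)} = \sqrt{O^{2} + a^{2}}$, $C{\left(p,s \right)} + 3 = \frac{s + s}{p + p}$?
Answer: $-5193 + \frac{\sqrt{5654266}}{531} \approx -5188.5$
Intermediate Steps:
$C{\left(p,s \right)} = -3 + \frac{s}{p}$ ($C{\left(p,s \right)} = -3 + \frac{s + s}{p + p} = -3 + \frac{2 s}{2 p} = -3 + 2 s \frac{1}{2 p} = -3 + \frac{s}{p}$)
$S{\left(C{\left(-9,8 \right)},- \frac{131}{-59} \right)} - 5193 = \sqrt{\left(-3 + \frac{8}{-9}\right)^{2} + \left(- \frac{131}{-59}\right)^{2}} - 5193 = \sqrt{\left(-3 + 8 \left(- \frac{1}{9}\right)\right)^{2} + \left(\left(-131\right) \left(- \frac{1}{59}\right)\right)^{2}} - 5193 = \sqrt{\left(-3 - \frac{8}{9}\right)^{2} + \left(\frac{131}{59}\right)^{2}} - 5193 = \sqrt{\left(- \frac{35}{9}\right)^{2} + \frac{17161}{3481}} - 5193 = \sqrt{\frac{1225}{81} + \frac{17161}{3481}} - 5193 = \sqrt{\frac{5654266}{281961}} - 5193 = \frac{\sqrt{5654266}}{531} - 5193 = -5193 + \frac{\sqrt{5654266}}{531}$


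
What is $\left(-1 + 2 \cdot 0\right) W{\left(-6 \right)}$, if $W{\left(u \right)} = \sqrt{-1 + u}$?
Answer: $- i \sqrt{7} \approx - 2.6458 i$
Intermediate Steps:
$\left(-1 + 2 \cdot 0\right) W{\left(-6 \right)} = \left(-1 + 2 \cdot 0\right) \sqrt{-1 - 6} = \left(-1 + 0\right) \sqrt{-7} = - i \sqrt{7}$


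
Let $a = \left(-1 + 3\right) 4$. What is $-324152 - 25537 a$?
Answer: $-528448$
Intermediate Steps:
$a = 8$ ($a = 2 \cdot 4 = 8$)
$-324152 - 25537 a = -324152 - 204296 = -528448$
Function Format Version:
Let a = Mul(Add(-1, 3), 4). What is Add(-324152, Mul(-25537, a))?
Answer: -528448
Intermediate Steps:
a = 8 (a = Mul(2, 4) = 8)
Add(-324152, Mul(-25537, a)) = Add(-324152, Mul(-25537, 8)) = Add(-324152, -204296) = -528448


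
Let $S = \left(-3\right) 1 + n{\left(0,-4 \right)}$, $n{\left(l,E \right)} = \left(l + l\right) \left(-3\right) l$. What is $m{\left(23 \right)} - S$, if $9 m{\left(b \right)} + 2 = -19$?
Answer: $\frac{2}{3} \approx 0.66667$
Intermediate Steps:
$n{\left(l,E \right)} = - 6 l^{2}$ ($n{\left(l,E \right)} = 2 l \left(-3\right) l = - 6 l l = - 6 l^{2}$)
$m{\left(b \right)} = - \frac{7}{3}$ ($m{\left(b \right)} = - \frac{2}{9} + \frac{1}{9} \left(-19\right) = - \frac{2}{9} - \frac{19}{9} = - \frac{7}{3}$)
$S = -3$ ($S = \left(-3\right) 1 - 6 \cdot 0^{2} = -3 - 0 = -3 + 0 = -3$)
$m{\left(23 \right)} - S = - \frac{7}{3} - -3 = - \frac{7}{3} + 3 = \frac{2}{3}$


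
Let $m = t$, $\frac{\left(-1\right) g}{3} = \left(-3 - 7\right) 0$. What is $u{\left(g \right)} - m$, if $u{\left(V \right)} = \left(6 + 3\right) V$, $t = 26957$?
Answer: $-26957$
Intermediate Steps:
$g = 0$ ($g = - 3 \left(-3 - 7\right) 0 = - 3 \left(\left(-10\right) 0\right) = \left(-3\right) 0 = 0$)
$u{\left(V \right)} = 9 V$
$m = 26957$
$u{\left(g \right)} - m = 9 \cdot 0 - 26957 = 0 - 26957 = -26957$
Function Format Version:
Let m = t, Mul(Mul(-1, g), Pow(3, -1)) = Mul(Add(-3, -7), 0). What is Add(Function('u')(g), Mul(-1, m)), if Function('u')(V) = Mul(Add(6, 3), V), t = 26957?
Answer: -26957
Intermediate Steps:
g = 0 (g = Mul(-3, Mul(Add(-3, -7), 0)) = Mul(-3, Mul(-10, 0)) = Mul(-3, 0) = 0)
Function('u')(V) = Mul(9, V)
m = 26957
Add(Function('u')(g), Mul(-1, m)) = Add(Mul(9, 0), Mul(-1, 26957)) = Add(0, -26957) = -26957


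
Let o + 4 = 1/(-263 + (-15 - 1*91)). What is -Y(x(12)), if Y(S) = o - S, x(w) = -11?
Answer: -2582/369 ≈ -6.9973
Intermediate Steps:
o = -1477/369 (o = -4 + 1/(-263 + (-15 - 1*91)) = -4 + 1/(-263 + (-15 - 91)) = -4 + 1/(-263 - 106) = -4 + 1/(-369) = -4 - 1/369 = -1477/369 ≈ -4.0027)
Y(S) = -1477/369 - S
-Y(x(12)) = -(-1477/369 - 1*(-11)) = -(-1477/369 + 11) = -1*2582/369 = -2582/369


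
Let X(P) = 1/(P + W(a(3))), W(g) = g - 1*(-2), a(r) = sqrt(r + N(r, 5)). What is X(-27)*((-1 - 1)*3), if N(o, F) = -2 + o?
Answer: 6/23 ≈ 0.26087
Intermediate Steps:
a(r) = sqrt(-2 + 2*r) (a(r) = sqrt(r + (-2 + r)) = sqrt(-2 + 2*r))
W(g) = 2 + g (W(g) = g + 2 = 2 + g)
X(P) = 1/(4 + P) (X(P) = 1/(P + (2 + sqrt(-2 + 2*3))) = 1/(P + (2 + sqrt(-2 + 6))) = 1/(P + (2 + sqrt(4))) = 1/(P + (2 + 2)) = 1/(P + 4) = 1/(4 + P))
X(-27)*((-1 - 1)*3) = ((-1 - 1)*3)/(4 - 27) = (-2*3)/(-23) = -1/23*(-6) = 6/23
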